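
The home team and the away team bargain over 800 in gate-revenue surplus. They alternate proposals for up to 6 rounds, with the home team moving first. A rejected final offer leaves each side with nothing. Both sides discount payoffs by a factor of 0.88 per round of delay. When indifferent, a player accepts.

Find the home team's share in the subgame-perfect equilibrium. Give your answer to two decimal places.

227.91

Round 6 (the away team proposes): the home team will accept anything ≥ 0, so the away team offers 0 and keeps 800.
Round 5 (the home team proposes): the away team can get 800 next round, worth 0.88 × 800 = 704 now. The home team offers 704 and keeps 800 − 704 = 96.
Round 4 (the away team proposes): the home team can get 96 next round, worth 0.88 × 96 = 84.48 now, so the away team offers 84.48, keeping 715.52.
Round 3 (the home team proposes): the away team can get 715.52 next round, worth 0.88 × 715.52 = 629.6576 now; the home team offers that and keeps 170.3424.
Round 2 (the away team proposes): the home team can get 170.3424 next round, worth 0.88 × 170.3424 = 149.901312 now. The away team offers 149.901312 and keeps 800 − 149.901312 = 650.098688.
Round 1 (the home team proposes): the away team can get 650.098688 next round, worth 0.88 × 650.098688 = 572.08684544 now. The home team offers 572.08684544 and keeps 800 − 572.08684544 = 227.91315456.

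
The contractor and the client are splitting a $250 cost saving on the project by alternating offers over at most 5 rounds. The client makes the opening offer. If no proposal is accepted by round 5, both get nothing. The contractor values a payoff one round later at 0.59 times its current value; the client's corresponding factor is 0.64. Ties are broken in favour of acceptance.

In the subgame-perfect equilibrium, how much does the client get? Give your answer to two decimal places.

Round 5 (the client proposes): rejection yields 0 for the contractor; the client offers 0 and keeps 250.
Round 4 (the contractor proposes): the client can get 250 next round, worth 0.64 × 250 = 160 now. The contractor offers 160 and keeps 250 − 160 = 90.
Round 3 (the client proposes): the contractor can get 90 next round, worth 0.59 × 90 = 53.1 now, so the client offers 53.1, keeping 196.9.
Round 2 (the contractor proposes): the client can get 196.9 next round, worth 0.64 × 196.9 = 126.016 now; the contractor offers that and keeps 123.984.
Round 1 (the client proposes): the contractor can get 123.984 next round, worth 0.59 × 123.984 = 73.15056 now; the client offers that and keeps 176.84944.

176.85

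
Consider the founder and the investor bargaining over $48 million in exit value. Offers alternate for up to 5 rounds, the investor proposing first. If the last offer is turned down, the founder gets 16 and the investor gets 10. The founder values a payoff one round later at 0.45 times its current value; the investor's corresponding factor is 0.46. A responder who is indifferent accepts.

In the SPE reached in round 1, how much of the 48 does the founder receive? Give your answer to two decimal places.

14.76

Solve by backward induction from round 5.
Round 5 (the investor proposes): the founder gets 16 if talks fail, so the investor offers 16 and keeps 32.
Round 4 (the founder proposes): the investor can get 32 next round, worth 0.46 × 32 = 14.72 now. The founder offers 14.72 and keeps 48 − 14.72 = 33.28.
Round 3 (the investor proposes): the founder can get 33.28 next round, worth 0.45 × 33.28 = 14.976 now; the investor offers that and keeps 33.024.
Round 2 (the founder proposes): the investor can get 33.024 next round, worth 0.46 × 33.024 = 15.19104 now; the founder offers that and keeps 32.80896.
Round 1 (the investor proposes): the founder can get 32.80896 next round, worth 0.45 × 32.80896 = 14.764032 now, so the investor offers 14.764032, keeping 33.235968.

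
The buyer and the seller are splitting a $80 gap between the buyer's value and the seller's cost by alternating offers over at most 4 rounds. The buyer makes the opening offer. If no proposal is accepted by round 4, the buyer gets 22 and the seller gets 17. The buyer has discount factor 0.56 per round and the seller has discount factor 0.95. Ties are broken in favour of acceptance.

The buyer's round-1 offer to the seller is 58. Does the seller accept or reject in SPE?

Round 4 (the seller proposes): the buyer gets 22 if talks fail, so the seller offers 22 and keeps 58.
Round 3 (the buyer proposes): the seller can get 58 next round, worth 0.95 × 58 = 55.1 now, so the buyer offers 55.1, keeping 24.9.
Round 2 (the seller proposes): the buyer can get 24.9 next round, worth 0.56 × 24.9 = 13.944 now; the seller offers that and keeps 66.056.
So by rejecting in round 1, the seller gets 66.056 next round, worth 0.95 × 66.056 = 62.7532 now.
Offer 58 < 62.7532, so the seller rejects.

Reject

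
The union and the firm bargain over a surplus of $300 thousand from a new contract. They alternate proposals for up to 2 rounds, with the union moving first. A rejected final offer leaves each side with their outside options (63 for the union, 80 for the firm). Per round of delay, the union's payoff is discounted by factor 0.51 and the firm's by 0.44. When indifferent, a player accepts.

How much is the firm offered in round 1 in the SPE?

104.28

Round 2 (the firm proposes): the union gets 63 if talks fail, so the firm offers 63 and keeps 237.
Round 1 (the union proposes): the firm can get 237 next round, worth 0.44 × 237 = 104.28 now, so the union offers 104.28, keeping 195.72.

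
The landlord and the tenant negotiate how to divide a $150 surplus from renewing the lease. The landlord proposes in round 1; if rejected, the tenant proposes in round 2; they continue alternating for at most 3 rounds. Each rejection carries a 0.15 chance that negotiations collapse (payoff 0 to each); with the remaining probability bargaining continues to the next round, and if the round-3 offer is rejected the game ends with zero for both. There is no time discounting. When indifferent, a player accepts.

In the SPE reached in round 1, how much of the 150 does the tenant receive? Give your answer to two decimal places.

19.13

Round 3 (the landlord proposes): rejection yields 0 for the tenant; the landlord offers 0 and keeps 150.
Round 2 (the tenant proposes): rejecting gives the landlord an expected 0.85 × 150 = 127.5, so the tenant offers 127.5, keeping 22.5.
Round 1 (the landlord proposes): rejecting gives the tenant an expected 0.85 × 22.5 = 19.125; the landlord offers that and keeps 130.875.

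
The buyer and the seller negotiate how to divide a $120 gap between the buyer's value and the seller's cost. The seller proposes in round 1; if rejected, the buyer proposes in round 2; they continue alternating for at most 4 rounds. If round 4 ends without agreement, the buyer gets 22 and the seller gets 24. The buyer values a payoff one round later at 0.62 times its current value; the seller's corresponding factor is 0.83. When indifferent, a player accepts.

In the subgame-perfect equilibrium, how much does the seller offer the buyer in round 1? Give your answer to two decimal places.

Round 4 (the buyer proposes): the seller gets 24 if talks fail, so the buyer offers 24 and keeps 96.
Round 3 (the seller proposes): the buyer can get 96 next round, worth 0.62 × 96 = 59.52 now. The seller offers 59.52 and keeps 120 − 59.52 = 60.48.
Round 2 (the buyer proposes): the seller can get 60.48 next round, worth 0.83 × 60.48 = 50.1984 now, so the buyer offers 50.1984, keeping 69.8016.
Round 1 (the seller proposes): the buyer can get 69.8016 next round, worth 0.62 × 69.8016 = 43.276992 now; the seller offers that and keeps 76.723008.

43.28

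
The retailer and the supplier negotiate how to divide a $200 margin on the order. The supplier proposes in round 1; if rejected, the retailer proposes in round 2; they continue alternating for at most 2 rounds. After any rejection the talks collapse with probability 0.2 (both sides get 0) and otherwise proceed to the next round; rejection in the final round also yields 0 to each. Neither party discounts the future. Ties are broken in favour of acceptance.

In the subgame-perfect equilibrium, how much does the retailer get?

Round 2 (the retailer proposes): the supplier will accept anything ≥ 0, so the retailer offers 0 and keeps 200.
Round 1 (the supplier proposes): rejecting gives the retailer an expected 0.8 × 200 = 160; the supplier offers that and keeps 40.

160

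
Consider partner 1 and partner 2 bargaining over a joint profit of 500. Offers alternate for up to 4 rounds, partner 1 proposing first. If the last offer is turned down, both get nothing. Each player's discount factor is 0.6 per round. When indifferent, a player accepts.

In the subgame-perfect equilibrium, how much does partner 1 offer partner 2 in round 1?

228

By backward induction:
Round 4 (partner 2 proposes): rejection yields 0 for partner 1; partner 2 offers 0 and keeps 500.
Round 3 (partner 1 proposes): partner 2 can get 500 next round, worth 0.6 × 500 = 300 now. Partner 1 offers 300 and keeps 500 − 300 = 200.
Round 2 (partner 2 proposes): partner 1 can get 200 next round, worth 0.6 × 200 = 120 now; partner 2 offers that and keeps 380.
Round 1 (partner 1 proposes): partner 2 can get 380 next round, worth 0.6 × 380 = 228 now; partner 1 offers that and keeps 272.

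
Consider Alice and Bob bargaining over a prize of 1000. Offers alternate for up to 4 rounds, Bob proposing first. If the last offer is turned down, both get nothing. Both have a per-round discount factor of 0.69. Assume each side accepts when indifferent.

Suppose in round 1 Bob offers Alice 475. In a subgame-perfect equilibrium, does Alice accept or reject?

Round 4 (Alice proposes): Bob will accept anything ≥ 0, so Alice offers 0 and keeps 1000.
Round 3 (Bob proposes): Alice can get 1000 next round, worth 0.69 × 1000 = 690 now, so Bob offers 690, keeping 310.
Round 2 (Alice proposes): Bob can get 310 next round, worth 0.69 × 310 = 213.9 now, so Alice offers 213.9, keeping 786.1.
So by rejecting in round 1, Alice gets 786.1 next round, worth 0.69 × 786.1 = 542.409 now.
Offer 475 < 542.409, so Alice rejects.

Reject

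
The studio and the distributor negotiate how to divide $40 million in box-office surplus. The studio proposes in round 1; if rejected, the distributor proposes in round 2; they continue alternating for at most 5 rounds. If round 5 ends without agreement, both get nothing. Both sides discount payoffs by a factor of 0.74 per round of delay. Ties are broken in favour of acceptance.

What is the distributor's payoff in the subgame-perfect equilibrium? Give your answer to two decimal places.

Round 5 (the studio proposes): rejection yields 0 for the distributor; the studio offers 0 and keeps 40.
Round 4 (the distributor proposes): the studio can get 40 next round, worth 0.74 × 40 = 29.6 now. The distributor offers 29.6 and keeps 40 − 29.6 = 10.4.
Round 3 (the studio proposes): the distributor can get 10.4 next round, worth 0.74 × 10.4 = 7.696 now; the studio offers that and keeps 32.304.
Round 2 (the distributor proposes): the studio can get 32.304 next round, worth 0.74 × 32.304 = 23.90496 now; the distributor offers that and keeps 16.09504.
Round 1 (the studio proposes): the distributor can get 16.09504 next round, worth 0.74 × 16.09504 = 11.9103296 now. The studio offers 11.9103296 and keeps 40 − 11.9103296 = 28.0896704.

11.91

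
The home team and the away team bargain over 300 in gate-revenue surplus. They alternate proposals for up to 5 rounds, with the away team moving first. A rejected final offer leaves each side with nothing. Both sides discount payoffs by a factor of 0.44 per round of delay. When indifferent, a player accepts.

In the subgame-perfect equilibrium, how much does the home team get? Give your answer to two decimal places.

88.23

Round 5 (the away team proposes): the home team will accept anything ≥ 0, so the away team offers 0 and keeps 300.
Round 4 (the home team proposes): the away team can get 300 next round, worth 0.44 × 300 = 132 now. The home team offers 132 and keeps 300 − 132 = 168.
Round 3 (the away team proposes): the home team can get 168 next round, worth 0.44 × 168 = 73.92 now, so the away team offers 73.92, keeping 226.08.
Round 2 (the home team proposes): the away team can get 226.08 next round, worth 0.44 × 226.08 = 99.4752 now. The home team offers 99.4752 and keeps 300 − 99.4752 = 200.5248.
Round 1 (the away team proposes): the home team can get 200.5248 next round, worth 0.44 × 200.5248 = 88.230912 now; the away team offers that and keeps 211.769088.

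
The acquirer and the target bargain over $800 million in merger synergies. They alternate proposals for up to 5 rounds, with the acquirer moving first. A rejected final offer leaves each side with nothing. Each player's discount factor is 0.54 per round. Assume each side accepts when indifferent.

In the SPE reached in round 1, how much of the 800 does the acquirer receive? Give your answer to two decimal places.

543.33

Solve by backward induction from round 5.
Round 5 (the acquirer proposes): rejection yields 0 for the target; the acquirer offers 0 and keeps 800.
Round 4 (the target proposes): the acquirer can get 800 next round, worth 0.54 × 800 = 432 now, so the target offers 432, keeping 368.
Round 3 (the acquirer proposes): the target can get 368 next round, worth 0.54 × 368 = 198.72 now; the acquirer offers that and keeps 601.28.
Round 2 (the target proposes): the acquirer can get 601.28 next round, worth 0.54 × 601.28 = 324.6912 now. The target offers 324.6912 and keeps 800 − 324.6912 = 475.3088.
Round 1 (the acquirer proposes): the target can get 475.3088 next round, worth 0.54 × 475.3088 = 256.666752 now; the acquirer offers that and keeps 543.333248.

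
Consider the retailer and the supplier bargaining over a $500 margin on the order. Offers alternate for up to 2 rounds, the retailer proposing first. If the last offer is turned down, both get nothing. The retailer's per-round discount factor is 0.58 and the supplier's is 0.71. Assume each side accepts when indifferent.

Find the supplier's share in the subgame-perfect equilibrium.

355

Round 2 (the supplier proposes): rejection yields 0 for the retailer; the supplier offers 0 and keeps 500.
Round 1 (the retailer proposes): the supplier can get 500 next round, worth 0.71 × 500 = 355 now. The retailer offers 355 and keeps 500 − 355 = 145.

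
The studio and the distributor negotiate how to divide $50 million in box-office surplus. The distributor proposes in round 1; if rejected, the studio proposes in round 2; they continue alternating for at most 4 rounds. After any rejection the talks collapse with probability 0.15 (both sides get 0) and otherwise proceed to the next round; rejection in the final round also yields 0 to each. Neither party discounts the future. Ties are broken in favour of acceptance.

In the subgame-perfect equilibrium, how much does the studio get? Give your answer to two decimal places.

Round 4 (the studio proposes): the distributor will accept anything ≥ 0, so the studio offers 0 and keeps 50.
Round 3 (the distributor proposes): rejecting gives the studio an expected 0.85 × 50 = 42.5; the distributor offers that and keeps 7.5.
Round 2 (the studio proposes): rejecting gives the distributor an expected 0.85 × 7.5 = 6.375; the studio offers that and keeps 43.625.
Round 1 (the distributor proposes): rejecting gives the studio an expected 0.85 × 43.625 = 37.08125. The distributor offers 37.08125 and keeps 50 − 37.08125 = 12.91875.

37.08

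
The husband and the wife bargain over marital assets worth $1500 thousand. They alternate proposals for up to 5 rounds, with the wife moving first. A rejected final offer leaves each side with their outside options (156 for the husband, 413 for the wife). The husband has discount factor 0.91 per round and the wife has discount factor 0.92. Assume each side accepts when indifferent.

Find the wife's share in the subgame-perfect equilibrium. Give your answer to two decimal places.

Round 5 (the wife proposes): the husband gets 156 if talks fail, so the wife offers 156 and keeps 1344.
Round 4 (the husband proposes): the wife can get 1344 next round, worth 0.92 × 1344 = 1236.48 now, so the husband offers 1236.48, keeping 263.52.
Round 3 (the wife proposes): the husband can get 263.52 next round, worth 0.91 × 263.52 = 239.8032 now. The wife offers 239.8032 and keeps 1500 − 239.8032 = 1260.1968.
Round 2 (the husband proposes): the wife can get 1260.1968 next round, worth 0.92 × 1260.1968 = 1159.381056 now. The husband offers 1159.381056 and keeps 1500 − 1159.381056 = 340.618944.
Round 1 (the wife proposes): the husband can get 340.618944 next round, worth 0.91 × 340.618944 = 309.96323904 now, so the wife offers 309.96323904, keeping 1190.03676096.

1190.04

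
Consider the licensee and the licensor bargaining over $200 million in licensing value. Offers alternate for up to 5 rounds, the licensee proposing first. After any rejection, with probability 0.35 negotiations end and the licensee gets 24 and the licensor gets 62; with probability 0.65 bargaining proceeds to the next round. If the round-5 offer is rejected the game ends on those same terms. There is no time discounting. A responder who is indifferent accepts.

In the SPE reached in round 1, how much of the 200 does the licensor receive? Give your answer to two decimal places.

98.89

By backward induction:
Round 5 (the licensee proposes): the licensor gets 62 if talks fail, so the licensee offers 62 and keeps 138.
Round 4 (the licensor proposes): rejecting gives the licensee an expected 0.65 × 138 + 0.35 × 24 = 98.1. The licensor offers 98.1 and keeps 200 − 98.1 = 101.9.
Round 3 (the licensee proposes): rejecting gives the licensor an expected 0.65 × 101.9 + 0.35 × 62 = 87.935, so the licensee offers 87.935, keeping 112.065.
Round 2 (the licensor proposes): rejecting gives the licensee an expected 0.65 × 112.065 + 0.35 × 24 = 81.24225, so the licensor offers 81.24225, keeping 118.75775.
Round 1 (the licensee proposes): rejecting gives the licensor an expected 0.65 × 118.75775 + 0.35 × 62 = 98.8925375; the licensee offers that and keeps 101.1074625.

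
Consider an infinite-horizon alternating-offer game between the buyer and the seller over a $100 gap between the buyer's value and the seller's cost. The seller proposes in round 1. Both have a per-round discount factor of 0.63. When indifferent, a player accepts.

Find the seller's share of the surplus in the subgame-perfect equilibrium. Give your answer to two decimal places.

61.35

When the seller proposes, the buyer accepts any offer worth at least 0.63 times what the buyer would get by proposing next round; and vice versa.
This gives x = 100 − 0.63y and y = 100 − 0.63x, where x and y are each side's share when it proposes.
Hence (1 − 0.63·0.63)x = 100(1 − 0.63), i.e. 0.6031·x = 37.
x ≈ 61.3497; the buyer's share is 100 − x ≈ 38.6503.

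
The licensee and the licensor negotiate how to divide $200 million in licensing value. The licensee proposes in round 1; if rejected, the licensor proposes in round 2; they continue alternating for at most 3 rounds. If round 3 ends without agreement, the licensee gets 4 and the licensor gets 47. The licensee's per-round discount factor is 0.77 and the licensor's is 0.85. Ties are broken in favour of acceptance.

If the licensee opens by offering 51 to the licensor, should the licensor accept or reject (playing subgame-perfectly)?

Reject

Round 3 (the licensee proposes): the licensor gets 47 if talks fail, so the licensee offers 47 and keeps 153.
Round 2 (the licensor proposes): the licensee can get 153 next round, worth 0.77 × 153 = 117.81 now, so the licensor offers 117.81, keeping 82.19.
So by rejecting in round 1, the licensor gets 82.19 next round, worth 0.85 × 82.19 = 69.8615 now.
Offer 51 < 69.8615, so the licensor rejects.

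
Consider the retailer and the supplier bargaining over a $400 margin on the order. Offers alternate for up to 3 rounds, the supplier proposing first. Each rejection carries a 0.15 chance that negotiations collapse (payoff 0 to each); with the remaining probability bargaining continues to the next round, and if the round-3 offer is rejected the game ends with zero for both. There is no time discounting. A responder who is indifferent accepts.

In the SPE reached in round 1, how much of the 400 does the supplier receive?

By backward induction:
Round 3 (the supplier proposes): the retailer will accept anything ≥ 0, so the supplier offers 0 and keeps 400.
Round 2 (the retailer proposes): rejecting gives the supplier an expected 0.85 × 400 = 340, so the retailer offers 340, keeping 60.
Round 1 (the supplier proposes): rejecting gives the retailer an expected 0.85 × 60 = 51; the supplier offers that and keeps 349.

349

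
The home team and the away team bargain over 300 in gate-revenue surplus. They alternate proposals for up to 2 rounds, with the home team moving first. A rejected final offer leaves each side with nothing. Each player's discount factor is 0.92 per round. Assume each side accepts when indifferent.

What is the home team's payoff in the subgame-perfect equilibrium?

24

Round 2 (the away team proposes): the home team will accept anything ≥ 0, so the away team offers 0 and keeps 300.
Round 1 (the home team proposes): the away team can get 300 next round, worth 0.92 × 300 = 276 now; the home team offers that and keeps 24.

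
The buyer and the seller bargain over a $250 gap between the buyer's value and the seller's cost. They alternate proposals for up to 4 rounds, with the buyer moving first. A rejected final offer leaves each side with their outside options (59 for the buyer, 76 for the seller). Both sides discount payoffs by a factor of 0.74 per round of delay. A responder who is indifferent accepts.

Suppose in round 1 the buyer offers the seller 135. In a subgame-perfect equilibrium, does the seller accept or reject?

Round 4 (the seller proposes): the buyer gets 59 if talks fail, so the seller offers 59 and keeps 191.
Round 3 (the buyer proposes): the seller can get 191 next round, worth 0.74 × 191 = 141.34 now. The buyer offers 141.34 and keeps 250 − 141.34 = 108.66.
Round 2 (the seller proposes): the buyer can get 108.66 next round, worth 0.74 × 108.66 = 80.4084 now, so the seller offers 80.4084, keeping 169.5916.
So by rejecting in round 1, the seller gets 169.5916 next round, worth 0.74 × 169.5916 = 125.497784 now.
Offer 135 ≥ 125.497784, so the seller accepts.

Accept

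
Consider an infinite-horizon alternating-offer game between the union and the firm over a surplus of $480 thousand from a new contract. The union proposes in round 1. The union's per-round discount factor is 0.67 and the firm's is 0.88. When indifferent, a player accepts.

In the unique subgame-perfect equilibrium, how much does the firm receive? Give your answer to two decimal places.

339.65

Let x be the union's share when the union proposes and y be the firm's share when the firm proposes.
The firm accepts iff offered ≥ 0.88·y, so x = 480 − 0.88y. Symmetrically y = 480 − 0.67x.
Substituting: x = 480 − 0.88(480 − 0.67x), giving x(1 − 0.67·0.88) = 480(1 − 0.88).
So x = 480 × 0.12 / 0.4104 ≈ 140.3509, and the firm receives 480 − x ≈ 339.6491.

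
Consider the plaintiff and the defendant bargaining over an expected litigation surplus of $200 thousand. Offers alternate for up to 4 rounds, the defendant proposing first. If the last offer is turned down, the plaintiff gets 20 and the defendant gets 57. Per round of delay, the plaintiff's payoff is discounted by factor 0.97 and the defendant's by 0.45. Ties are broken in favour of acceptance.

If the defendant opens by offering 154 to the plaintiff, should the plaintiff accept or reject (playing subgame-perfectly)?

Reject

Round 4 (the plaintiff proposes): the defendant gets 57 if talks fail, so the plaintiff offers 57 and keeps 143.
Round 3 (the defendant proposes): the plaintiff can get 143 next round, worth 0.97 × 143 = 138.71 now; the defendant offers that and keeps 61.29.
Round 2 (the plaintiff proposes): the defendant can get 61.29 next round, worth 0.45 × 61.29 = 27.5805 now. The plaintiff offers 27.5805 and keeps 200 − 27.5805 = 172.4195.
So by rejecting in round 1, the plaintiff gets 172.4195 next round, worth 0.97 × 172.4195 = 167.246915 now.
Offer 154 < 167.246915, so the plaintiff rejects.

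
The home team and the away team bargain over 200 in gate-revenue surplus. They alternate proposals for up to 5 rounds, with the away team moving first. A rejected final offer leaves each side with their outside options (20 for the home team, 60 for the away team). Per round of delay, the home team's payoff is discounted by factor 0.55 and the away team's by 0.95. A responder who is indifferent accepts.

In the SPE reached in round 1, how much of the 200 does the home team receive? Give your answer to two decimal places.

Round 5 (the away team proposes): the home team gets 20 if talks fail, so the away team offers 20 and keeps 180.
Round 4 (the home team proposes): the away team can get 180 next round, worth 0.95 × 180 = 171 now, so the home team offers 171, keeping 29.
Round 3 (the away team proposes): the home team can get 29 next round, worth 0.55 × 29 = 15.95 now, so the away team offers 15.95, keeping 184.05.
Round 2 (the home team proposes): the away team can get 184.05 next round, worth 0.95 × 184.05 = 174.8475 now, so the home team offers 174.8475, keeping 25.1525.
Round 1 (the away team proposes): the home team can get 25.1525 next round, worth 0.55 × 25.1525 = 13.833875 now; the away team offers that and keeps 186.166125.

13.83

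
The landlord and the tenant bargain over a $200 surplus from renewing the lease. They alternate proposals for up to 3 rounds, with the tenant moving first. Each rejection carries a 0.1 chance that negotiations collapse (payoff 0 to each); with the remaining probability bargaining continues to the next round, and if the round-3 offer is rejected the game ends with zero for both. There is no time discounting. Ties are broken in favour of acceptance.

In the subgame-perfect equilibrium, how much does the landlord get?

By backward induction:
Round 3 (the tenant proposes): rejection yields 0 for the landlord; the tenant offers 0 and keeps 200.
Round 2 (the landlord proposes): rejecting gives the tenant an expected 0.9 × 200 = 180, so the landlord offers 180, keeping 20.
Round 1 (the tenant proposes): rejecting gives the landlord an expected 0.9 × 20 = 18; the tenant offers that and keeps 182.

18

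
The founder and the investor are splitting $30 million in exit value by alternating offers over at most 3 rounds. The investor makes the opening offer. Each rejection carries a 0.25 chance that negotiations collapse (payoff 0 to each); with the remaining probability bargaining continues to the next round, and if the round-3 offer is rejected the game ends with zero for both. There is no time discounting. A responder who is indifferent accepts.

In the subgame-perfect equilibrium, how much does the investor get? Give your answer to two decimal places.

24.38

By backward induction:
Round 3 (the investor proposes): the founder will accept anything ≥ 0, so the investor offers 0 and keeps 30.
Round 2 (the founder proposes): rejecting gives the investor an expected 0.75 × 30 = 22.5; the founder offers that and keeps 7.5.
Round 1 (the investor proposes): rejecting gives the founder an expected 0.75 × 7.5 = 5.625; the investor offers that and keeps 24.375.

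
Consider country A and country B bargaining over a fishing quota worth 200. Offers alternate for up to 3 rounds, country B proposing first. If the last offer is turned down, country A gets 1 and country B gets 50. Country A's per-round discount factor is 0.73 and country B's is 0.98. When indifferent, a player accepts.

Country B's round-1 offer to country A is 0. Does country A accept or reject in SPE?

Reject

Work out country A's continuation value if the offer is rejected.
Round 3 (country B proposes): country A gets 1 if talks fail, so country B offers 1 and keeps 199.
Round 2 (country A proposes): country B can get 199 next round, worth 0.98 × 199 = 195.02 now; country A offers that and keeps 4.98.
So by rejecting in round 1, country A gets 4.98 next round, worth 0.73 × 4.98 = 3.6354 now.
Offer 0 < 3.6354, so country A rejects.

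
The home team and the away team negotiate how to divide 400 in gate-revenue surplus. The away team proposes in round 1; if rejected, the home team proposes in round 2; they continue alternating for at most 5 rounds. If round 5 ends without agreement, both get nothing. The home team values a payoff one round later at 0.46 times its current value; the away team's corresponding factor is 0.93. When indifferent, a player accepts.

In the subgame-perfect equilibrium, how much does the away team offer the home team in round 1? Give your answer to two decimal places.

Work backward from the last round.
Round 5 (the away team proposes): the home team will accept anything ≥ 0, so the away team offers 0 and keeps 400.
Round 4 (the home team proposes): the away team can get 400 next round, worth 0.93 × 400 = 372 now; the home team offers that and keeps 28.
Round 3 (the away team proposes): the home team can get 28 next round, worth 0.46 × 28 = 12.88 now; the away team offers that and keeps 387.12.
Round 2 (the home team proposes): the away team can get 387.12 next round, worth 0.93 × 387.12 = 360.0216 now; the home team offers that and keeps 39.9784.
Round 1 (the away team proposes): the home team can get 39.9784 next round, worth 0.46 × 39.9784 = 18.390064 now, so the away team offers 18.390064, keeping 381.609936.

18.39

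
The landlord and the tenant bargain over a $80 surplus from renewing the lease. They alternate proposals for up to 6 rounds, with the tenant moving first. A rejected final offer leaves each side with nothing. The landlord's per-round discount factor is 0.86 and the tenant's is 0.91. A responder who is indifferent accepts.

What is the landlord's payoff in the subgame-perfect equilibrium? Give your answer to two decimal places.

Work backward from the last round.
Round 6 (the landlord proposes): the tenant will accept anything ≥ 0, so the landlord offers 0 and keeps 80.
Round 5 (the tenant proposes): the landlord can get 80 next round, worth 0.86 × 80 = 68.8 now. The tenant offers 68.8 and keeps 80 − 68.8 = 11.2.
Round 4 (the landlord proposes): the tenant can get 11.2 next round, worth 0.91 × 11.2 = 10.192 now, so the landlord offers 10.192, keeping 69.808.
Round 3 (the tenant proposes): the landlord can get 69.808 next round, worth 0.86 × 69.808 = 60.03488 now. The tenant offers 60.03488 and keeps 80 − 60.03488 = 19.96512.
Round 2 (the landlord proposes): the tenant can get 19.96512 next round, worth 0.91 × 19.96512 = 18.1682592 now, so the landlord offers 18.1682592, keeping 61.8317408.
Round 1 (the tenant proposes): the landlord can get 61.8317408 next round, worth 0.86 × 61.8317408 = 53.175297088 now, so the tenant offers 53.175297088, keeping 26.824702912.

53.18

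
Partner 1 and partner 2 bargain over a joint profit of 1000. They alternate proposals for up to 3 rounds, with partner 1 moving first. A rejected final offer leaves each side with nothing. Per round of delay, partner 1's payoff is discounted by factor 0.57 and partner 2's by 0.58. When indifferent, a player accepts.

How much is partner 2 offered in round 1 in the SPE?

Solve by backward induction from round 3.
Round 3 (partner 1 proposes): partner 2 will accept anything ≥ 0, so partner 1 offers 0 and keeps 1000.
Round 2 (partner 2 proposes): partner 1 can get 1000 next round, worth 0.57 × 1000 = 570 now, so partner 2 offers 570, keeping 430.
Round 1 (partner 1 proposes): partner 2 can get 430 next round, worth 0.58 × 430 = 249.4 now, so partner 1 offers 249.4, keeping 750.6.

249.4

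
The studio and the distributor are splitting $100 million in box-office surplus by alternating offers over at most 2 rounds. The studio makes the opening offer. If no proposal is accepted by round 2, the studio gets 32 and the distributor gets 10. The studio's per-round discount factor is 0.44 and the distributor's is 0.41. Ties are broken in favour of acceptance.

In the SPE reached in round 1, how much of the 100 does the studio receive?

72.12

Round 2 (the distributor proposes): the studio gets 32 if talks fail, so the distributor offers 32 and keeps 68.
Round 1 (the studio proposes): the distributor can get 68 next round, worth 0.41 × 68 = 27.88 now. The studio offers 27.88 and keeps 100 − 27.88 = 72.12.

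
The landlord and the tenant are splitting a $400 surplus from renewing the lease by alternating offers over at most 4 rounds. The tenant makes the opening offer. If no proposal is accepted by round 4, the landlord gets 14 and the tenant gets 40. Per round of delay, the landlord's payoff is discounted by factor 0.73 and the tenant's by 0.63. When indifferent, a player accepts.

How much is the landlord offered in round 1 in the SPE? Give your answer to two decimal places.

Round 4 (the landlord proposes): the tenant gets 40 if talks fail, so the landlord offers 40 and keeps 360.
Round 3 (the tenant proposes): the landlord can get 360 next round, worth 0.73 × 360 = 262.8 now. The tenant offers 262.8 and keeps 400 − 262.8 = 137.2.
Round 2 (the landlord proposes): the tenant can get 137.2 next round, worth 0.63 × 137.2 = 86.436 now, so the landlord offers 86.436, keeping 313.564.
Round 1 (the tenant proposes): the landlord can get 313.564 next round, worth 0.73 × 313.564 = 228.90172 now. The tenant offers 228.90172 and keeps 400 − 228.90172 = 171.09828.

228.90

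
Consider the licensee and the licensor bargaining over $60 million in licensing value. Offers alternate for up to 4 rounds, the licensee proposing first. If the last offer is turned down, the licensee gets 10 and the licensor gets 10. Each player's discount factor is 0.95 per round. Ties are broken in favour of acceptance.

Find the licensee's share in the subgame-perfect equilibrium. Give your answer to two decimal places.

Round 4 (the licensor proposes): the licensee gets 10 if talks fail, so the licensor offers 10 and keeps 50.
Round 3 (the licensee proposes): the licensor can get 50 next round, worth 0.95 × 50 = 47.5 now. The licensee offers 47.5 and keeps 60 − 47.5 = 12.5.
Round 2 (the licensor proposes): the licensee can get 12.5 next round, worth 0.95 × 12.5 = 11.875 now, so the licensor offers 11.875, keeping 48.125.
Round 1 (the licensee proposes): the licensor can get 48.125 next round, worth 0.95 × 48.125 = 45.71875 now; the licensee offers that and keeps 14.28125.

14.28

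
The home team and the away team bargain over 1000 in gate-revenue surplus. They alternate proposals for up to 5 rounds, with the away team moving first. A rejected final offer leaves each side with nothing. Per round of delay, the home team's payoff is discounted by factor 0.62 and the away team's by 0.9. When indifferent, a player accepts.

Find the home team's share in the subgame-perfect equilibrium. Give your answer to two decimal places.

96.60

Round 5 (the away team proposes): rejection yields 0 for the home team; the away team offers 0 and keeps 1000.
Round 4 (the home team proposes): the away team can get 1000 next round, worth 0.9 × 1000 = 900 now, so the home team offers 900, keeping 100.
Round 3 (the away team proposes): the home team can get 100 next round, worth 0.62 × 100 = 62 now; the away team offers that and keeps 938.
Round 2 (the home team proposes): the away team can get 938 next round, worth 0.9 × 938 = 844.2 now; the home team offers that and keeps 155.8.
Round 1 (the away team proposes): the home team can get 155.8 next round, worth 0.62 × 155.8 = 96.596 now; the away team offers that and keeps 903.404.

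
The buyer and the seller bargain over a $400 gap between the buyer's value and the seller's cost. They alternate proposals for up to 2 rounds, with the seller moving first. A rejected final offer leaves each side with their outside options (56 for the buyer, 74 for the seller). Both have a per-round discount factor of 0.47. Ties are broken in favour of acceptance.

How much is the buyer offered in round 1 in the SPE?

153.22

By backward induction:
Round 2 (the buyer proposes): the seller gets 74 if talks fail, so the buyer offers 74 and keeps 326.
Round 1 (the seller proposes): the buyer can get 326 next round, worth 0.47 × 326 = 153.22 now; the seller offers that and keeps 246.78.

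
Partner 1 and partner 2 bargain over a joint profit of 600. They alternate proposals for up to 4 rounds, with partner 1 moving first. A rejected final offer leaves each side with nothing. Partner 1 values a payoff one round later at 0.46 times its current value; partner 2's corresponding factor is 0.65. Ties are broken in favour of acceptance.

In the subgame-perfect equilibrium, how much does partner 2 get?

Round 4 (partner 2 proposes): partner 1 will accept anything ≥ 0, so partner 2 offers 0 and keeps 600.
Round 3 (partner 1 proposes): partner 2 can get 600 next round, worth 0.65 × 600 = 390 now; partner 1 offers that and keeps 210.
Round 2 (partner 2 proposes): partner 1 can get 210 next round, worth 0.46 × 210 = 96.6 now. Partner 2 offers 96.6 and keeps 600 − 96.6 = 503.4.
Round 1 (partner 1 proposes): partner 2 can get 503.4 next round, worth 0.65 × 503.4 = 327.21 now; partner 1 offers that and keeps 272.79.

327.21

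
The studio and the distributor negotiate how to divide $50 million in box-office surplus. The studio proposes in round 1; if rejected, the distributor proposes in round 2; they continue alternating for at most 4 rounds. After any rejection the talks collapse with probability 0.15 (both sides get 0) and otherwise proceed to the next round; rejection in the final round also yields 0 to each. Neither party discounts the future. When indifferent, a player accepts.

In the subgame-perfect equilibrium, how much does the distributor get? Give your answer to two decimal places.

37.08

By backward induction:
Round 4 (the distributor proposes): rejection yields 0 for the studio; the distributor offers 0 and keeps 50.
Round 3 (the studio proposes): rejecting gives the distributor an expected 0.85 × 50 = 42.5, so the studio offers 42.5, keeping 7.5.
Round 2 (the distributor proposes): rejecting gives the studio an expected 0.85 × 7.5 = 6.375, so the distributor offers 6.375, keeping 43.625.
Round 1 (the studio proposes): rejecting gives the distributor an expected 0.85 × 43.625 = 37.08125. The studio offers 37.08125 and keeps 50 − 37.08125 = 12.91875.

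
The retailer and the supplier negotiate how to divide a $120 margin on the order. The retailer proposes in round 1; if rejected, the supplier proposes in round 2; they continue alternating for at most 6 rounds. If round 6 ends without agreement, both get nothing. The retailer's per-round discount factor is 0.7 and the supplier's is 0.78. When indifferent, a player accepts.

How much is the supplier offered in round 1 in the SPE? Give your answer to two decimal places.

71.32

Round 6 (the supplier proposes): the retailer will accept anything ≥ 0, so the supplier offers 0 and keeps 120.
Round 5 (the retailer proposes): the supplier can get 120 next round, worth 0.78 × 120 = 93.6 now; the retailer offers that and keeps 26.4.
Round 4 (the supplier proposes): the retailer can get 26.4 next round, worth 0.7 × 26.4 = 18.48 now; the supplier offers that and keeps 101.52.
Round 3 (the retailer proposes): the supplier can get 101.52 next round, worth 0.78 × 101.52 = 79.1856 now; the retailer offers that and keeps 40.8144.
Round 2 (the supplier proposes): the retailer can get 40.8144 next round, worth 0.7 × 40.8144 = 28.57008 now, so the supplier offers 28.57008, keeping 91.42992.
Round 1 (the retailer proposes): the supplier can get 91.42992 next round, worth 0.78 × 91.42992 = 71.3153376 now; the retailer offers that and keeps 48.6846624.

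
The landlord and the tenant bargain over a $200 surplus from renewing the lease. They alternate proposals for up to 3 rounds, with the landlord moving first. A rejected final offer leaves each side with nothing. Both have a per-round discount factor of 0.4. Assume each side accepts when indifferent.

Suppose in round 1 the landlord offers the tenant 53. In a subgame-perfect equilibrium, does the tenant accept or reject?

Accept

Round 3 (the landlord proposes): rejection yields 0 for the tenant; the landlord offers 0 and keeps 200.
Round 2 (the tenant proposes): the landlord can get 200 next round, worth 0.4 × 200 = 80 now. The tenant offers 80 and keeps 200 − 80 = 120.
So by rejecting in round 1, the tenant gets 120 next round, worth 0.4 × 120 = 48 now.
Offer 53 ≥ 48, so the tenant accepts.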